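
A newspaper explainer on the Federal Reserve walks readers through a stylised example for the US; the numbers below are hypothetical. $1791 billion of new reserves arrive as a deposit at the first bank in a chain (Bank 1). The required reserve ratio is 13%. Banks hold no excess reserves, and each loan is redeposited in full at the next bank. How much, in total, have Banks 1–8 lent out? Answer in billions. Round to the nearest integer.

Bank i lends (1 − rr)^i of the original deposit: Bank 1 lends 1791·0.8700 = 1558.1700, Bank 2 lends 1791·0.8700² = 1355.6079, and so on.
Summing a geometric series: total = 1791·[0.8700·(1 − 0.8700^8) / (1 − 0.8700)] ≈ 8052.0032 billion.

$8052 billion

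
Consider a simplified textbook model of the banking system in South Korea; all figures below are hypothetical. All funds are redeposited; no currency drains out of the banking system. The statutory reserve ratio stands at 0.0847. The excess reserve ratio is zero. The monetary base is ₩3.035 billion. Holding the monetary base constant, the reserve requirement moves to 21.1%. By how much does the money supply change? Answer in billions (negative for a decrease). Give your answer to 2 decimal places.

Initially m₁ = 1 / (0.0847) ≈ 11.8064, so M₁ = 11.8064 × 3.035 ≈ 35.8324 billion.
After the change m₂ = 1 / (0.211) ≈ 4.7393, so M₂ = 4.7393 × 3.035 ≈ 14.3838 billion.
ΔM = M₂ − M₁ = 14.3838 − 35.8324 = -21.4486 billion.

-21.45 billion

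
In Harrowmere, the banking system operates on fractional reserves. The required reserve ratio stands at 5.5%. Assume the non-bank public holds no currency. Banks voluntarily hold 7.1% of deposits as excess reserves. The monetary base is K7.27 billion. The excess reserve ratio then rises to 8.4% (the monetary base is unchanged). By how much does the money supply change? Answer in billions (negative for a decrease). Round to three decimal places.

-5.396 billion

Initially m₁ = 1 / (0.055 + 0.071) ≈ 7.93651, so M₁ = 7.93651 × 7.27 ≈ 57.6984 billion.
After the change m₂ = 1 / (0.055 + 0.084) ≈ 7.19424, so M₂ = 7.19424 × 7.27 ≈ 52.3021 billion.
ΔM = M₂ − M₁ = 52.3021 − 57.6984 = -5.3963 billion.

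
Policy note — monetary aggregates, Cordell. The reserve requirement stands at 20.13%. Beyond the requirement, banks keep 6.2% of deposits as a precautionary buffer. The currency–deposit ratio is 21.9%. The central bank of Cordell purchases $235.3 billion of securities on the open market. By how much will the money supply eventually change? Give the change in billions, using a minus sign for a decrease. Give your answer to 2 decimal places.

The money multiplier is m = (1 + c) / (rr + e + c) = (1 + 0.219) / (0.2013 + 0.062 + 0.219) ≈ 2.527473.
The purchase adds 235.3 billion of base, so ΔM = m × ΔMB = 2.527473 × (+235.3) ≈ 594.7144 billion.

$594.71 billion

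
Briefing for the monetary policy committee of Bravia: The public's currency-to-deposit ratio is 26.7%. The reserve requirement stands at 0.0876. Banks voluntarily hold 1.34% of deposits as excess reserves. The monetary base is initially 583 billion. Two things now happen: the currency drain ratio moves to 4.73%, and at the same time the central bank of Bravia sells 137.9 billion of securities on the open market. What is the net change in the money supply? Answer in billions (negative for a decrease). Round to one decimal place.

Before: m₁ = (1 + 0.267) / (0.0876 + 0.0134 + 0.267) ≈ 3.44293, MB₁ = 583, so M₁ = 3.44293 × 583 ≈ 2007.2282 billion.
After: m₂ = (1 + 0.0473) / (0.0876 + 0.0134 + 0.0473) ≈ 7.06204, MB₂ = 583 − 137.9 = 445.1, so M₂ = 7.06204 × 445.1 ≈ 3143.314 billion.
ΔM = M₂ − M₁ = 3143.314 − 2007.2282 = 1136.0858 billion.

1136.1 billion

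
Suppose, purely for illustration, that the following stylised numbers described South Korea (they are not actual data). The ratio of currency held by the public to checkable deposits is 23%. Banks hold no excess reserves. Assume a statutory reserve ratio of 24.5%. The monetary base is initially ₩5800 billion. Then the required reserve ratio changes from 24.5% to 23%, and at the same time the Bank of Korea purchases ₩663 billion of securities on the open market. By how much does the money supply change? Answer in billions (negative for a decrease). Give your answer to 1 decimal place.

Before: m₁ = (1 + 0.23) / (0.245 + 0.23) ≈ 2.589474, MB₁ = 5800, so M₁ = 2.589474 × 5800 = 15018.9492 billion.
After: m₂ = (1 + 0.23) / (0.23 + 0.23) ≈ 2.673913, MB₂ = 5800 + 663 = 6463, so M₂ = 2.673913 × 6463 ≈ 17281.4997 billion.
ΔM = M₂ − M₁ = 17281.4997 − 15018.9492 = 2262.5505 billion.

₩2262.6 billion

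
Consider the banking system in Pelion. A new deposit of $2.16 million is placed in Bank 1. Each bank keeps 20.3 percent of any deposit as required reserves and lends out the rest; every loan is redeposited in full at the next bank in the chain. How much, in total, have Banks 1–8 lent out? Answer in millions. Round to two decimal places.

$7.10 million

Bank i lends (1 − rr)^i of the original deposit: Bank 1 lends 2.16·0.7970 ≈ 1.7215, Bank 2 lends 2.16·0.7970² ≈ 1.3721, and so on.
Summing a geometric series: total = 2.16·[0.7970·(1 − 0.7970^8) / (1 − 0.7970)] ≈ 7.0997 million.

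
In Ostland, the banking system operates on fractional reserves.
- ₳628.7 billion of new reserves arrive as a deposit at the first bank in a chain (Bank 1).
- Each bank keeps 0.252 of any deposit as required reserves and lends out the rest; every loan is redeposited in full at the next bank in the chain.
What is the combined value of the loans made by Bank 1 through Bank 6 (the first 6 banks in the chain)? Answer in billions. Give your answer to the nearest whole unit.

₳1539 billion

Bank i lends (1 − rr)^i of the original deposit: Bank 1 lends 628.7·0.7480 = 470.2676, Bank 2 lends 628.7·0.7480² ≈ 351.7602, and so on.
Summing a geometric series: total = 628.7·[0.7480·(1 − 0.7480^6) / (1 − 0.7480)] ≈ 1539.2870 billion.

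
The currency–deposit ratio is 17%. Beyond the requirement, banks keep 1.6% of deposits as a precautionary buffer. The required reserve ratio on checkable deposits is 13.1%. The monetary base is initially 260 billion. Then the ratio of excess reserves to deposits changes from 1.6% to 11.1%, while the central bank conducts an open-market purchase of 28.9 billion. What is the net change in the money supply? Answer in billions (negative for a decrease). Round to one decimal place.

-139.2 billion

Before: m₁ = (1 + 0.17) / (0.131 + 0.016 + 0.17) ≈ 3.69085, MB₁ = 260, so M₁ = 3.69085 × 260 = 959.621 billion.
After: m₂ = (1 + 0.17) / (0.131 + 0.111 + 0.17) ≈ 2.83981, MB₂ = 260 + 28.9 = 288.9, so M₂ = 2.83981 × 288.9 ≈ 820.4211 billion.
ΔM = M₂ − M₁ = 820.4211 − 959.621 = -139.1999 billion.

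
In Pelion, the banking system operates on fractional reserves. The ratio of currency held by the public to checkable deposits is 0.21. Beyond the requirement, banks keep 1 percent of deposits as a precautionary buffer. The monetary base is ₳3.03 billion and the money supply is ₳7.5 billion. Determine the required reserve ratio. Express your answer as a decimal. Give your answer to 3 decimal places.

Using m = M/MB = 7.5/3.03 ≈ 2.475248. Since m = (1 + c)/(c + rr + e), the denominator satisfies c + rr + e = (1 + c)/m = (1 + 0.21) / 2.475248 ≈ 0.488840.
With c = 0.21 and e = 0.01, the required reserve ratio is 0.488840 − 0.21 − 0.01 = 0.26884.

0.269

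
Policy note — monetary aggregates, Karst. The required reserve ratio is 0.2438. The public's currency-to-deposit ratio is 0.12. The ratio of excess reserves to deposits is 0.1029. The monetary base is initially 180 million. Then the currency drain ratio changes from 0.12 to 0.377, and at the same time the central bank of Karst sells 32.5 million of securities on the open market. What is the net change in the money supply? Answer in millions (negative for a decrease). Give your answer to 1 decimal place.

-151.3 million

Before: m₁ = (1 + 0.12) / (0.2438 + 0.1029 + 0.12) ≈ 2.39983, MB₁ = 180, so M₁ = 2.39983 × 180 = 431.9694 million.
After: m₂ = (1 + 0.377) / (0.2438 + 0.1029 + 0.377) ≈ 1.90272, MB₂ = 180 − 32.5 = 147.5, so M₂ = 1.90272 × 147.5 = 280.6512 million.
ΔM = M₂ − M₁ = 280.6512 − 431.9694 = -151.3182 million.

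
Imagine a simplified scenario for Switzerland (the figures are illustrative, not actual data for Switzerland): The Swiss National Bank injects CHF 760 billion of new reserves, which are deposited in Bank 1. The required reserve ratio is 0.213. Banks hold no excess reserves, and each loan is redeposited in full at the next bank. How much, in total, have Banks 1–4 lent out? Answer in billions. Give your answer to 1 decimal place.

CHF 1730.8 billion

Bank i lends (1 − rr)^i of the original deposit: Bank 1 lends 760·0.7870 = 598.1200, Bank 2 lends 760·0.7870² ≈ 470.7204, and so on.
Summing a geometric series: total = 760·[0.7870·(1 − 0.7870^4) / (1 − 0.7870)] ≈ 1730.8471 billion.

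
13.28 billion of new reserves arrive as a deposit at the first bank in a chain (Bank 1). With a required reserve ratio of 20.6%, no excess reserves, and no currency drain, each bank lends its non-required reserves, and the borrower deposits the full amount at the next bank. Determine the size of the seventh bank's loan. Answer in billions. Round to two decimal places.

Each bank lends a fraction (1 − rr) = 0.7940 of the deposit it receives, so Bank 7 receives 13.28·0.7940^6 and lends 13.28·0.7940^7 ≈ 2.6421 billion.

2.64 billion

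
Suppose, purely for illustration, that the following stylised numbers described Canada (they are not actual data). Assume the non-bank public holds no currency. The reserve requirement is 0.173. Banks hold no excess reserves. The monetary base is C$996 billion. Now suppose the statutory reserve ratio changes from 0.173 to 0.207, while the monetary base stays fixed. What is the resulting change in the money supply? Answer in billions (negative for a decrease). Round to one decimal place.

-945.6 billion

Initially m₁ = 1 / (0.173) ≈ 5.78035, so M₁ = 5.78035 × 996 = 5757.2286 billion.
After the change m₂ = 1 / (0.207) ≈ 4.83092, so M₂ = 4.83092 × 996 ≈ 4811.5963 billion.
ΔM = M₂ − M₁ = 4811.5963 − 5757.2286 = -945.6323 billion.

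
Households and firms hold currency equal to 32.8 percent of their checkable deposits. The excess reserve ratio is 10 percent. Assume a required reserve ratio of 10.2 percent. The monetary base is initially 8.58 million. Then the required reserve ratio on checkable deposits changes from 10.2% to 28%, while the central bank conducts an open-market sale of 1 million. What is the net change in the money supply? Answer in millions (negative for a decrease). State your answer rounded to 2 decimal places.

-7.28 million

Before: m₁ = (1 + 0.328) / (0.102 + 0.1 + 0.328) ≈ 2.5057, MB₁ = 8.58, so M₁ = 2.5057 × 8.58 ≈ 21.4989 million.
After: m₂ = (1 + 0.328) / (0.28 + 0.1 + 0.328) ≈ 1.8757, MB₂ = 8.58 − 1 = 7.58, so M₂ = 1.8757 × 7.58 ≈ 14.2178 million.
ΔM = M₂ − M₁ = 14.2178 − 21.4989 = -7.2811 million.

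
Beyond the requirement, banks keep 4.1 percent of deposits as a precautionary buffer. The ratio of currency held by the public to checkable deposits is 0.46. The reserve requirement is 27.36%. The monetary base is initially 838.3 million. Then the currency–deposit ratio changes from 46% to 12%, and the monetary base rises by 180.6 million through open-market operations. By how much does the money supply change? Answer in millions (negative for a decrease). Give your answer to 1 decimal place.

1045.7 million

Before: m₁ = (1 + 0.46) / (0.2736 + 0.041 + 0.46) ≈ 1.884844, MB₁ = 838.3, so M₁ = 1.884844 × 838.3 ≈ 1580.0647 million.
After: m₂ = (1 + 0.12) / (0.2736 + 0.041 + 0.12) ≈ 2.577082, MB₂ = 838.3 + 180.6 = 1018.9, so M₂ = 2.577082 × 1018.9 ≈ 2625.7888 million.
ΔM = M₂ − M₁ = 2625.7888 − 1580.0647 = 1045.7241 million.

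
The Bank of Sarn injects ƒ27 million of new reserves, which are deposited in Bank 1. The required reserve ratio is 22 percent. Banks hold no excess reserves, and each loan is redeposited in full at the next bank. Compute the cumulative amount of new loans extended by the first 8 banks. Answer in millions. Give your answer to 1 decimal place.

Bank i lends (1 − rr)^i of the original deposit: Bank 1 lends 27·0.7800 = 21.0600, Bank 2 lends 27·0.7800² = 16.4268, and so on.
Summing a geometric series: total = 27·[0.7800·(1 − 0.7800^8) / (1 − 0.7800)] ≈ 82.6115 million.

ƒ82.6 million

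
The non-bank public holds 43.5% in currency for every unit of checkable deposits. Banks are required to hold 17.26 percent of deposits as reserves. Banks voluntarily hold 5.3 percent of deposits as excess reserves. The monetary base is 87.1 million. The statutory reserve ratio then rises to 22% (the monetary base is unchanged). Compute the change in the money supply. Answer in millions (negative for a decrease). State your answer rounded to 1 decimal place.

Initially m₁ = (1 + 0.435) / (0.1726 + 0.053 + 0.435) ≈ 2.1723, so M₁ = 2.1723 × 87.1 ≈ 189.2073 million.
After the change m₂ = (1 + 0.435) / (0.22 + 0.053 + 0.435) ≈ 2.0268, so M₂ = 2.0268 × 87.1 ≈ 176.5343 million.
ΔM = M₂ − M₁ = 176.5343 − 189.2073 = -12.673 million.

-12.7 million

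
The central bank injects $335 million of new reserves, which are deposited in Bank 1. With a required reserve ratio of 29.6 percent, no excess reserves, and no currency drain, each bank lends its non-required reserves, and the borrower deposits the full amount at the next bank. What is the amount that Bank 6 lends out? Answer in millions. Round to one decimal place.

$40.8 million

Each bank lends a fraction (1 − rr) = 0.7040 of the deposit it receives, so Bank 6 receives 335·0.7040^5 and lends 335·0.7040^6 ≈ 40.7831 million.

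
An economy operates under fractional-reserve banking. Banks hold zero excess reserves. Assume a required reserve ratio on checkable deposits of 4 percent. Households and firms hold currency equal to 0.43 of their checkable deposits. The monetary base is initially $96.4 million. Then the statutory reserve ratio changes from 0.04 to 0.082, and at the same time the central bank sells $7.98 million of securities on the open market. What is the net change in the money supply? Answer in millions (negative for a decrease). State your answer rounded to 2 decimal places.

-46.35 million

Before: m₁ = (1 + 0.43) / (0.04 + 0.43) ≈ 3.04255, MB₁ = 96.4, so M₁ = 3.04255 × 96.4 ≈ 293.3018 million.
After: m₂ = (1 + 0.43) / (0.082 + 0.43) ≈ 2.79297, MB₂ = 96.4 − 7.98 = 88.42, so M₂ = 2.79297 × 88.42 ≈ 246.9544 million.
ΔM = M₂ − M₁ = 246.9544 − 293.3018 = -46.3474 million.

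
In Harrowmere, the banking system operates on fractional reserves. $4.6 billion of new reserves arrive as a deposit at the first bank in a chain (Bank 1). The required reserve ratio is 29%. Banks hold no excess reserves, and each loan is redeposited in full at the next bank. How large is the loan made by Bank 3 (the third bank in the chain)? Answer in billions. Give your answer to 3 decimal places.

Each bank lends a fraction (1 − rr) = 0.7100 of the deposit it receives, so Bank 3 receives 4.6·0.7100^2 and lends 4.6·0.7100^3 ≈ 1.6464 billion.

$1.646 billion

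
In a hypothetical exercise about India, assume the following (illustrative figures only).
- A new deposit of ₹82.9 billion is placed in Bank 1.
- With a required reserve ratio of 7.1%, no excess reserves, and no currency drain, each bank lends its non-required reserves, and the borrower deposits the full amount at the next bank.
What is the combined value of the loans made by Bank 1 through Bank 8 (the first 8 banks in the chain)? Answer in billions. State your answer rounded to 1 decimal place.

₹482.9 billion

Bank i lends (1 − rr)^i of the original deposit: Bank 1 lends 82.9·0.9290 = 77.0141, Bank 2 lends 82.9·0.9290² ≈ 71.5461, and so on.
Summing a geometric series: total = 82.9·[0.9290·(1 − 0.9290^8) / (1 − 0.9290)] ≈ 482.9258 billion.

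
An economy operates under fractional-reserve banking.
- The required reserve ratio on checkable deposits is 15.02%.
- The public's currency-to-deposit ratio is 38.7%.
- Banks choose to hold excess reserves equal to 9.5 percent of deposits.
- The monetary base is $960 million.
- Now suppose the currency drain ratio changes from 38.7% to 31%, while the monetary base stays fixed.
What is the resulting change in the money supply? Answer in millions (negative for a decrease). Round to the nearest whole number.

$159 million

Initially m₁ = (1 + 0.387) / (0.1502 + 0.095 + 0.387) ≈ 2.1939, so M₁ = 2.1939 × 960 = 2106.144 million.
After the change m₂ = (1 + 0.31) / (0.1502 + 0.095 + 0.31) ≈ 2.3595, so M₂ = 2.3595 × 960 = 2265.12 million.
ΔM = M₂ − M₁ = 2265.12 − 2106.144 = 158.976 million.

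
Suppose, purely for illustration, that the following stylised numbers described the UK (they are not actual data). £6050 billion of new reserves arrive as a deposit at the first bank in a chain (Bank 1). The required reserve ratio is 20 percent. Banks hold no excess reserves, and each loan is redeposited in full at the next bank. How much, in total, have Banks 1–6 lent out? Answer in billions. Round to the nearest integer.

£17856 billion

Bank i lends (1 − rr)^i of the original deposit: Bank 1 lends 6050·0.8000 = 4840.0000, Bank 2 lends 6050·0.8000² = 3872.0000, and so on.
Summing a geometric series: total = 6050·[0.8000·(1 − 0.8000^6) / (1 − 0.8000)] = 17856.1152 billion.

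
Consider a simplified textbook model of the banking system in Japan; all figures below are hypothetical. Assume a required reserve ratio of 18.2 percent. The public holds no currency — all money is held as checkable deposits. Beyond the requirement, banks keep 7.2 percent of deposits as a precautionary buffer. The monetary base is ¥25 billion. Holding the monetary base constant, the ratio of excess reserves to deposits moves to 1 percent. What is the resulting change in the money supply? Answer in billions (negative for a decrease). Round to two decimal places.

¥31.78 billion

Initially m₁ = 1 / (0.182 + 0.072) ≈ 3.93701, so M₁ = 3.93701 × 25 ≈ 98.4252 billion.
After the change m₂ = 1 / (0.182 + 0.01) ≈ 5.20833, so M₂ = 5.20833 × 25 ≈ 130.2082 billion.
ΔM = M₂ − M₁ = 130.2082 − 98.4252 = 31.783 billion.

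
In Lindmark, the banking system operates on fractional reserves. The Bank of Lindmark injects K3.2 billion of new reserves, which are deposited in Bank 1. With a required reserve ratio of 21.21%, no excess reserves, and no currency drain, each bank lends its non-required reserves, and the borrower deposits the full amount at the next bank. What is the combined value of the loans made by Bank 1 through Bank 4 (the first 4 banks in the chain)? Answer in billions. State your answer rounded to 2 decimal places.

K7.31 billion

Bank i lends (1 − rr)^i of the original deposit: Bank 1 lends 3.2·0.7879 ≈ 2.5213, Bank 2 lends 3.2·0.7879² ≈ 1.9865, and so on.
Summing a geometric series: total = 3.2·[0.7879·(1 − 0.7879^4) / (1 − 0.7879)] ≈ 7.3062 billion.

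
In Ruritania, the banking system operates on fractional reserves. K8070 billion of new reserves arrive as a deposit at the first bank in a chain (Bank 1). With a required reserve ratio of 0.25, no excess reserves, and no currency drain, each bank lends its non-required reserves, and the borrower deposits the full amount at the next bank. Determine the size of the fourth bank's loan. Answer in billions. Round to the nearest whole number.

K2553 billion

Each bank lends a fraction (1 − rr) = 0.7500 of the deposit it receives, so Bank 4 receives 8070·0.7500^3 and lends 8070·0.7500^4 ≈ 2553.3984 billion.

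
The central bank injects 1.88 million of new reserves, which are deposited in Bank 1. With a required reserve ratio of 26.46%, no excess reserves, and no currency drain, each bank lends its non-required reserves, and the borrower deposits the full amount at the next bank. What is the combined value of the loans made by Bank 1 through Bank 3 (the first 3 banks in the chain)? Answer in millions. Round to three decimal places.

Bank i lends (1 − rr)^i of the original deposit: Bank 1 lends 1.88·0.7354 ≈ 1.3826, Bank 2 lends 1.88·0.7354² ≈ 1.0167, and so on.
Summing a geometric series: total = 1.88·[0.7354·(1 − 0.7354^3) / (1 − 0.7354)] ≈ 3.1470 million.

3.147 million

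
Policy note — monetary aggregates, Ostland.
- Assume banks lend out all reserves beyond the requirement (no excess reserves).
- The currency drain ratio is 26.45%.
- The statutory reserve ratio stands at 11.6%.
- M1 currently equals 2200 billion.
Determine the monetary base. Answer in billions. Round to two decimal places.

The money multiplier is m = (1 + c) / (rr + c) = (1 + 0.2645) / (0.116 + 0.2645) ≈ 3.3232589.
MB = M / m = 2200 / 3.3232589 ≈ 662.0008 billion.

662.00 billion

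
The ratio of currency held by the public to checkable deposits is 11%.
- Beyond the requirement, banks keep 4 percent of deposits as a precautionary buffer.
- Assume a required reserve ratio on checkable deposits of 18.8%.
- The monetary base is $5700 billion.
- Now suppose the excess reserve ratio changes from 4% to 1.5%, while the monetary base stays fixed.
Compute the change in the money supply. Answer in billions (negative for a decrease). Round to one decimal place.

Initially m₁ = (1 + 0.11) / (0.188 + 0.04 + 0.11) ≈ 3.284024, so M₁ = 3.284024 × 5700 = 18718.9368 billion.
After the change m₂ = (1 + 0.11) / (0.188 + 0.015 + 0.11) ≈ 3.546326, so M₂ = 3.546326 × 5700 = 20214.0582 billion.
ΔM = M₂ − M₁ = 20214.0582 − 18718.9368 = 1495.1214 billion.

$1495.1 billion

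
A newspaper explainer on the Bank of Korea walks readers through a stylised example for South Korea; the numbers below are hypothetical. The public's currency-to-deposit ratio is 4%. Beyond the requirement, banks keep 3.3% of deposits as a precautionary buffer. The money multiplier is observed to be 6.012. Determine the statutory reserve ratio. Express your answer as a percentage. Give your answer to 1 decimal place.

Using m = 6.012. Since m = (1 + c)/(c + rr + e), the denominator satisfies c + rr + e = (1 + c)/m = (1 + 0.04) / 6.012 ≈ 0.172987.
With c = 0.04 and e = 0.033, the statutory reserve ratio is 0.172987 − 0.04 − 0.033 = 0.099987.

10.0%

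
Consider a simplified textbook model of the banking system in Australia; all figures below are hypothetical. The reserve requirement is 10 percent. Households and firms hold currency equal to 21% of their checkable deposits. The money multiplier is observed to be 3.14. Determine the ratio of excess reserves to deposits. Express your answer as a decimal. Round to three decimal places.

0.075

Using m = 3.14. Since m = (1 + c)/(c + rr + e), the denominator satisfies c + rr + e = (1 + c)/m = (1 + 0.21) / 3.14 ≈ 0.385350.
With c = 0.21 and rr = 0.1, the ratio of excess reserves to deposits is 0.385350 − 0.21 − 0.1 = 0.07535.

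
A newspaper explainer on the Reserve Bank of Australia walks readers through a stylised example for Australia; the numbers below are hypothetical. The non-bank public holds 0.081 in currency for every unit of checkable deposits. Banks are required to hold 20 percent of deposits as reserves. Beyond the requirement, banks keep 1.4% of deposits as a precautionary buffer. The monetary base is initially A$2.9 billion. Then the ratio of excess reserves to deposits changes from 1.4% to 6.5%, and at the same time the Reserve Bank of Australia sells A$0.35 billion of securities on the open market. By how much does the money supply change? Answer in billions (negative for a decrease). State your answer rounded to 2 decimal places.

-2.66 billion

Before: m₁ = (1 + 0.081) / (0.2 + 0.014 + 0.081) ≈ 3.6644, MB₁ = 2.9, so M₁ = 3.6644 × 2.9 ≈ 10.6268 billion.
After: m₂ = (1 + 0.081) / (0.2 + 0.065 + 0.081) ≈ 3.1243, MB₂ = 2.9 − 0.35 = 2.55, so M₂ = 3.1243 × 2.55 ≈ 7.967 billion.
ΔM = M₂ − M₁ = 7.967 − 10.6268 = -2.6598 billion.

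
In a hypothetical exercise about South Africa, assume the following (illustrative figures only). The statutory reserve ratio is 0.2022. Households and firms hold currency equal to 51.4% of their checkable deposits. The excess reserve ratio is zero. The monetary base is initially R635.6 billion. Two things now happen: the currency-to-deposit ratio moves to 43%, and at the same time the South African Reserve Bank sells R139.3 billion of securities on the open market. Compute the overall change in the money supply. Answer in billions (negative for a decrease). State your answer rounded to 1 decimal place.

Before: m₁ = (1 + 0.514) / (0.2022 + 0.514) ≈ 2.11393, MB₁ = 635.6, so M₁ = 2.11393 × 635.6 ≈ 1343.6139 billion.
After: m₂ = (1 + 0.43) / (0.2022 + 0.43) ≈ 2.26194, MB₂ = 635.6 − 139.3 = 496.3, so M₂ = 2.26194 × 496.3 ≈ 1122.6008 billion.
ΔM = M₂ − M₁ = 1122.6008 − 1343.6139 = -221.0131 billion.

-221.0 billion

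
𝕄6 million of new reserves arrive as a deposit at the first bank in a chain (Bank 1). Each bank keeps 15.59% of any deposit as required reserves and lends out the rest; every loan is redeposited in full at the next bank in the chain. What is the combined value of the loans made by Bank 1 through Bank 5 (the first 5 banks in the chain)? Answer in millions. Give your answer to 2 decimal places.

Bank i lends (1 − rr)^i of the original deposit: Bank 1 lends 6·0.8441 = 5.0646, Bank 2 lends 6·0.8441² ≈ 4.2750, and so on.
Summing a geometric series: total = 6·[0.8441·(1 − 0.8441^5) / (1 − 0.8441)] ≈ 18.5653 million.

𝕄18.57 million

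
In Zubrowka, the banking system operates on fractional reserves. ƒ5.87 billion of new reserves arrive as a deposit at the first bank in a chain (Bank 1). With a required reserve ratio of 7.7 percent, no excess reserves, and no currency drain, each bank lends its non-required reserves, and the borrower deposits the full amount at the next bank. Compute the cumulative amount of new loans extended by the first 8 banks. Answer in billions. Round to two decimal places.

ƒ33.30 billion

Bank i lends (1 − rr)^i of the original deposit: Bank 1 lends 5.87·0.9230 ≈ 5.4180, Bank 2 lends 5.87·0.9230² ≈ 5.0008, and so on.
Summing a geometric series: total = 5.87·[0.9230·(1 − 0.9230^8) / (1 − 0.9230)] ≈ 33.2989 billion.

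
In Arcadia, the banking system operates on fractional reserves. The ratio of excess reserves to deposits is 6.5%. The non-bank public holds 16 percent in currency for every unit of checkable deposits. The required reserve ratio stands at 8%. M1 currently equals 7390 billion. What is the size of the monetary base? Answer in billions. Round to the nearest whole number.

The money multiplier is m = (1 + c) / (rr + e + c) = (1 + 0.16) / (0.08 + 0.065 + 0.16) ≈ 3.80328.
MB = M / m = 7390 / 3.80328 ≈ 1943.0597 billion.

1943 billion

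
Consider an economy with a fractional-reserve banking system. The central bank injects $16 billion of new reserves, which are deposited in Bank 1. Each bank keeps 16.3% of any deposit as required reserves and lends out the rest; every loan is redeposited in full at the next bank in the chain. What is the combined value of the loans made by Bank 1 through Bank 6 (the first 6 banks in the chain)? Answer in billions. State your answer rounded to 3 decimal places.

Bank i lends (1 − rr)^i of the original deposit: Bank 1 lends 16·0.8370 = 13.3920, Bank 2 lends 16·0.8370² ≈ 11.2091, and so on.
Summing a geometric series: total = 16·[0.8370·(1 − 0.8370^6) / (1 − 0.8370)] ≈ 53.9100 billion.

$53.910 billion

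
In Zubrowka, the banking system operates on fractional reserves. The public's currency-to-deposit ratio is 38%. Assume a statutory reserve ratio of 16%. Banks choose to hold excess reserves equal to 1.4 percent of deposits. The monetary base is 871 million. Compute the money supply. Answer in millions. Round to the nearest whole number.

The money multiplier is m = (1 + c) / (rr + e + c) = (1 + 0.38) / (0.16 + 0.014 + 0.38) ≈ 2.4910.
So M = m × MB = 2.4910 × 871 = 2169.661 million.

2170 million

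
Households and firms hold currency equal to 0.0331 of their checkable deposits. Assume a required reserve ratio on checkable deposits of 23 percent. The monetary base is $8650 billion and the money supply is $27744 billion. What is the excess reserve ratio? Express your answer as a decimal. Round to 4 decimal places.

Using m = M/MB = 27744/8650 ≈ 3.207399. Since m = (1 + c)/(c + rr + e), the denominator satisfies c + rr + e = (1 + c)/m = (1 + 0.0331) / 3.207399 ≈ 0.322099.
With c = 0.0331 and rr = 0.23, the excess reserve ratio is 0.322099 − 0.0331 − 0.23 = 0.058999.

0.0590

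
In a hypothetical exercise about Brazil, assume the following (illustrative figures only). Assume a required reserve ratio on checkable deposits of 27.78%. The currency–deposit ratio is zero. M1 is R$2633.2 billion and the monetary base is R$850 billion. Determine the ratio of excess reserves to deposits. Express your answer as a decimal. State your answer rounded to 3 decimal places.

0.045

Using m = M/MB = 2633.2/850 ≈ 3.097882. Since m = (1 + c)/(c + rr + e), the denominator satisfies c + rr + e = (1 + c)/m = (1 + 0) / 3.097882 ≈ 0.322801.
With c = 0 and rr = 0.2778, the ratio of excess reserves to deposits is 0.322801 − 0 − 0.2778 = 0.045001.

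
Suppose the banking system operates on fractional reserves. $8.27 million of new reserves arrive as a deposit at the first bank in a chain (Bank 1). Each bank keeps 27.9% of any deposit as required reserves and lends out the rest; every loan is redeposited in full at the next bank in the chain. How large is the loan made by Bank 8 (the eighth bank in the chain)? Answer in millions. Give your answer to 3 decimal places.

$0.604 million

Each bank lends a fraction (1 − rr) = 0.7210 of the deposit it receives, so Bank 8 receives 8.27·0.7210^7 and lends 8.27·0.7210^8 ≈ 0.6039 million.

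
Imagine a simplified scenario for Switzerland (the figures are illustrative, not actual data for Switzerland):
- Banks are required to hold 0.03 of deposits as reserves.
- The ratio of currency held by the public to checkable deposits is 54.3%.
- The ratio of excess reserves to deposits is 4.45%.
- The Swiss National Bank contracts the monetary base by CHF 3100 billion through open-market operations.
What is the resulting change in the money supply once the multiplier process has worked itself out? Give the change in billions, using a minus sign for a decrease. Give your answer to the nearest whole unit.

The money multiplier is m = (1 + c) / (rr + e + c) = (1 + 0.543) / (0.03 + 0.0445 + 0.543) ≈ 2.49879.
The sale removes 3100 billion of base, so ΔM = m × ΔMB = 2.49879 × (−3100) = -7746.249 billion.

-7746 billion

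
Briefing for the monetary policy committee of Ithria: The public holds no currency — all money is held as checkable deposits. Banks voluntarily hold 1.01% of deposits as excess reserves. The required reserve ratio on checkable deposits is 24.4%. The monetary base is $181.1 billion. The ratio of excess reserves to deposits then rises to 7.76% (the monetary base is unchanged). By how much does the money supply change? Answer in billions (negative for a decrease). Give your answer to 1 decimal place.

Initially m₁ = 1 / (0.244 + 0.0101) ≈ 3.93546, so M₁ = 3.93546 × 181.1 ≈ 712.7118 billion.
After the change m₂ = 1 / (0.244 + 0.0776) ≈ 3.10945, so M₂ = 3.10945 × 181.1 ≈ 563.1214 billion.
ΔM = M₂ − M₁ = 563.1214 − 712.7118 = -149.5904 billion.

-149.6 billion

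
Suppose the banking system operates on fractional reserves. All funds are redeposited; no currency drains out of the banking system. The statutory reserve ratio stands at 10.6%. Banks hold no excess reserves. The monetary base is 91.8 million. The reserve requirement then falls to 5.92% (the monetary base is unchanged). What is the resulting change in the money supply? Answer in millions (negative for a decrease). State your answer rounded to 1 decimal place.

Initially m₁ = 1 / (0.106) ≈ 9.4340, so M₁ = 9.4340 × 91.8 = 866.0412 million.
After the change m₂ = 1 / (0.0592) ≈ 16.8919, so M₂ = 16.8919 × 91.8 ≈ 1550.6764 million.
ΔM = M₂ − M₁ = 1550.6764 − 866.0412 = 684.6352 million.

684.6 million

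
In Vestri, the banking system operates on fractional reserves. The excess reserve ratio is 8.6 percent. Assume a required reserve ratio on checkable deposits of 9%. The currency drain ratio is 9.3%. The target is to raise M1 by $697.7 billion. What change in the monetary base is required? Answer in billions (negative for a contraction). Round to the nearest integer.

The money multiplier is m = (1 + c) / (rr + e + c) = (1 + 0.093) / (0.09 + 0.086 + 0.093) ≈ 4.0632.
ΔMB = ΔM / m = (+697.7) / 4.0632 ≈ 171.712 billion.

$172 billion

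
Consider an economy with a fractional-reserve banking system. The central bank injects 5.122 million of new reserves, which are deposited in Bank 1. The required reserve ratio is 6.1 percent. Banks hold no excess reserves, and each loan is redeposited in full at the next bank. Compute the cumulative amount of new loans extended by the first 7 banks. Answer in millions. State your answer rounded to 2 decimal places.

28.10 million

Bank i lends (1 − rr)^i of the original deposit: Bank 1 lends 5.122·0.9390 ≈ 4.8096, Bank 2 lends 5.122·0.9390² ≈ 4.5162, and so on.
Summing a geometric series: total = 5.122·[0.9390·(1 − 0.9390^7) / (1 − 0.9390)] ≈ 28.0954 million.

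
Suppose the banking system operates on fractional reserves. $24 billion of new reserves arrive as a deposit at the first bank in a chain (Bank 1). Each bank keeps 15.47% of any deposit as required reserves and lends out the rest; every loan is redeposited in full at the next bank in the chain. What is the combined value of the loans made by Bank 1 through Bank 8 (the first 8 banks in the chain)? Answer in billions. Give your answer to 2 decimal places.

$96.96 billion

Bank i lends (1 − rr)^i of the original deposit: Bank 1 lends 24·0.8453 = 20.2872, Bank 2 lends 24·0.8453² ≈ 17.1488, and so on.
Summing a geometric series: total = 24·[0.8453·(1 − 0.8453^8) / (1 − 0.8453)] ≈ 96.9553 billion.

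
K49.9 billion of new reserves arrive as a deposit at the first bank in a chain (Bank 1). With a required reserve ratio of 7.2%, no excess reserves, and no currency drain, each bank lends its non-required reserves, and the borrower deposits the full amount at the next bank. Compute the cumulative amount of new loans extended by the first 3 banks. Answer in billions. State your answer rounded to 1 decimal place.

K129.2 billion

Bank i lends (1 − rr)^i of the original deposit: Bank 1 lends 49.9·0.9280 = 46.3072, Bank 2 lends 49.9·0.9280² ≈ 42.9731, and so on.
Summing a geometric series: total = 49.9·[0.9280·(1 − 0.9280^3) / (1 − 0.9280)] ≈ 129.1593 billion.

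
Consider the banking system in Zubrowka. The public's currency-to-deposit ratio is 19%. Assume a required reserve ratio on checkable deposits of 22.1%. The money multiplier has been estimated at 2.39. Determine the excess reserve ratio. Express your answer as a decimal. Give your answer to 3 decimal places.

0.087

Using m = 2.39. Since m = (1 + c)/(c + rr + e), the denominator satisfies c + rr + e = (1 + c)/m = (1 + 0.19) / 2.39 ≈ 0.497908.
With c = 0.19 and rr = 0.221, the excess reserve ratio is 0.497908 − 0.19 − 0.221 = 0.086908.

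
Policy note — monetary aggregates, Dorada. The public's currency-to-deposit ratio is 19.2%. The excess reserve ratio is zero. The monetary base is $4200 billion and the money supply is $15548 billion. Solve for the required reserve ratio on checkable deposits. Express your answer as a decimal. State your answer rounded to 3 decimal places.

Using m = M/MB = 15548/4200 ≈ 3.701905. Since m = (1 + c)/(c + rr + e), the denominator satisfies c + rr + e = (1 + c)/m = (1 + 0.192) / 3.701905 ≈ 0.321996.
With c = 0.192 and e = 0, the required reserve ratio on checkable deposits is 0.321996 − 0.192 − 0 = 0.129996.

0.130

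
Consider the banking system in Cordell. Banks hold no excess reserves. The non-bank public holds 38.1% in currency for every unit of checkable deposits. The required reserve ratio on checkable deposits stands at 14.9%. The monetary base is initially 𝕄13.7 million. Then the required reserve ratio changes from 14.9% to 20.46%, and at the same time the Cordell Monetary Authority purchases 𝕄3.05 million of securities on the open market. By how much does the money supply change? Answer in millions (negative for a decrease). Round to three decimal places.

𝕄3.803 million

Before: m₁ = (1 + 0.381) / (0.149 + 0.381) ≈ 2.605660, MB₁ = 13.7, so M₁ = 2.605660 × 13.7 ≈ 35.6975 million.
After: m₂ = (1 + 0.381) / (0.2046 + 0.381) ≈ 2.358265, MB₂ = 13.7 + 3.05 = 16.75, so M₂ = 2.358265 × 16.75 ≈ 39.5009 million.
ΔM = M₂ − M₁ = 39.5009 − 35.6975 = 3.8034 million.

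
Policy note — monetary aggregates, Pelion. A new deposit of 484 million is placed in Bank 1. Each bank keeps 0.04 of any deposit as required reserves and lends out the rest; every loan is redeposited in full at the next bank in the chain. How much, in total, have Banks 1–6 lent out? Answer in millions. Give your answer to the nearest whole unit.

2523 million

Bank i lends (1 − rr)^i of the original deposit: Bank 1 lends 484·0.9600 = 464.6400, Bank 2 lends 484·0.9600² = 446.0544, and so on.
Summing a geometric series: total = 484·[0.9600·(1 − 0.9600^6) / (1 − 0.9600)] ≈ 2523.4855 million.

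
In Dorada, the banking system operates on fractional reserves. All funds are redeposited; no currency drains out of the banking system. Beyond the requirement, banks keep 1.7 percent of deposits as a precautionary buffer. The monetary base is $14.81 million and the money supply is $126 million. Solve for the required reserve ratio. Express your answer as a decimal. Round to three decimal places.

Using m = M/MB = 126/14.81 ≈ 8.507765. Since m = (1 + c)/(c + rr + e), the denominator satisfies c + rr + e = (1 + c)/m = (1 + 0) / 8.507765 ≈ 0.117540.
With c = 0 and e = 0.017, the required reserve ratio is 0.117540 − 0 − 0.017 = 0.10054.

0.101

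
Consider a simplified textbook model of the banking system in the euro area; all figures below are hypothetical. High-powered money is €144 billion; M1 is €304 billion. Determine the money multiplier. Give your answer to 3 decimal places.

The money multiplier is m = M / MB = 304 / 144 ≈ 2.11111.

2.111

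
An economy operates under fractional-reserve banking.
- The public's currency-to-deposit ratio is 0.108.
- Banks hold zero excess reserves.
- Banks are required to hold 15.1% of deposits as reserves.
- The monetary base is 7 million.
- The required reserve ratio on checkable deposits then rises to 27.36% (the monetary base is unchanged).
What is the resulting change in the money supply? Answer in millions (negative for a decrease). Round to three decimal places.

-9.621 million

Initially m₁ = (1 + 0.108) / (0.151 + 0.108) ≈ 4.27799, so M₁ = 4.27799 × 7 ≈ 29.9459 million.
After the change m₂ = (1 + 0.108) / (0.2736 + 0.108) ≈ 2.90356, so M₂ = 2.90356 × 7 ≈ 20.3249 million.
ΔM = M₂ − M₁ = 20.3249 − 29.9459 = -9.621 million.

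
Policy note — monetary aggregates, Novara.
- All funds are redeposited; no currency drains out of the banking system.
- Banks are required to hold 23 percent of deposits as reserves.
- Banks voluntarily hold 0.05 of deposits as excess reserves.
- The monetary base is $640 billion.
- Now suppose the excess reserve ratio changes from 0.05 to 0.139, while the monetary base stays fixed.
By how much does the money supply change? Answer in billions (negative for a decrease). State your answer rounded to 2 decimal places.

Initially m₁ = 1 / (0.23 + 0.05) ≈ 3.571429, so M₁ = 3.571429 × 640 ≈ 2285.7146 billion.
After the change m₂ = 1 / (0.23 + 0.139) ≈ 2.710027, so M₂ = 2.710027 × 640 ≈ 1734.4173 billion.
ΔM = M₂ − M₁ = 1734.4173 − 2285.7146 = -551.2973 billion.

-551.30 billion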